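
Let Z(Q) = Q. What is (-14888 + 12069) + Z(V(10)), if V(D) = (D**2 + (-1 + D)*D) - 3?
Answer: -2632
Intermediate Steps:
V(D) = -3 + D**2 + D*(-1 + D) (V(D) = (D**2 + D*(-1 + D)) - 3 = -3 + D**2 + D*(-1 + D))
(-14888 + 12069) + Z(V(10)) = (-14888 + 12069) + (-3 - 1*10 + 2*10**2) = -2819 + (-3 - 10 + 2*100) = -2819 + (-3 - 10 + 200) = -2819 + 187 = -2632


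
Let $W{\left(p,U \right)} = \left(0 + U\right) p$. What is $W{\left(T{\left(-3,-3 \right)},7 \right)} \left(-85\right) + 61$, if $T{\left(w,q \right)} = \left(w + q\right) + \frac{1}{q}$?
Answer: $\frac{11488}{3} \approx 3829.3$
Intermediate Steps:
$T{\left(w,q \right)} = q + w + \frac{1}{q}$ ($T{\left(w,q \right)} = \left(q + w\right) + \frac{1}{q} = q + w + \frac{1}{q}$)
$W{\left(p,U \right)} = U p$
$W{\left(T{\left(-3,-3 \right)},7 \right)} \left(-85\right) + 61 = 7 \left(-3 - 3 + \frac{1}{-3}\right) \left(-85\right) + 61 = 7 \left(-3 - 3 - \frac{1}{3}\right) \left(-85\right) + 61 = 7 \left(- \frac{19}{3}\right) \left(-85\right) + 61 = \left(- \frac{133}{3}\right) \left(-85\right) + 61 = \frac{11305}{3} + 61 = \frac{11488}{3}$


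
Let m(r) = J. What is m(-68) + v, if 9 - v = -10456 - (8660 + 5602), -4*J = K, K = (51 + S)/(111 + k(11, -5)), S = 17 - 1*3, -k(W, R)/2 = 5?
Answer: 9989643/404 ≈ 24727.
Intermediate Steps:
k(W, R) = -10 (k(W, R) = -2*5 = -10)
S = 14 (S = 17 - 3 = 14)
K = 65/101 (K = (51 + 14)/(111 - 10) = 65/101 ≈ 0.64356)
J = -65/404 (J = -¼*65/101 = -65/404 ≈ -0.16089)
m(r) = -65/404
v = 24727 (v = 9 - (-10456 - (8660 + 5602)) = 9 - (-10456 - 1*14262) = 9 - (-10456 - 14262) = 9 - 1*(-24718) = 9 + 24718 = 24727)
m(-68) + v = -65/404 + 24727 = 9989643/404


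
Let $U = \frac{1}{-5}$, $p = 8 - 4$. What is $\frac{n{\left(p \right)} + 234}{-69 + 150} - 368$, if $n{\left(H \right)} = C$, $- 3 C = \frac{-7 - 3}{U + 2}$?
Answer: $- \frac{798448}{2187} \approx -365.09$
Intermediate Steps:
$p = 4$
$U = - \frac{1}{5} \approx -0.2$
$C = \frac{50}{27}$ ($C = - \frac{\left(-7 - 3\right) \frac{1}{- \frac{1}{5} + 2}}{3} = - \frac{\left(-10\right) \frac{1}{\frac{9}{5}}}{3} = - \frac{\left(-10\right) \frac{5}{9}}{3} = \left(- \frac{1}{3}\right) \left(- \frac{50}{9}\right) = \frac{50}{27} \approx 1.8519$)
$n{\left(H \right)} = \frac{50}{27}$
$\frac{n{\left(p \right)} + 234}{-69 + 150} - 368 = \frac{\frac{50}{27} + 234}{-69 + 150} - 368 = \frac{6368}{27 \cdot 81} - 368 = \frac{6368}{27} \cdot \frac{1}{81} - 368 = \frac{6368}{2187} - 368 = - \frac{798448}{2187}$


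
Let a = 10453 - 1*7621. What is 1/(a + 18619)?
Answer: 1/21451 ≈ 4.6618e-5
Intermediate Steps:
a = 2832 (a = 10453 - 7621 = 2832)
1/(a + 18619) = 1/(2832 + 18619) = 1/21451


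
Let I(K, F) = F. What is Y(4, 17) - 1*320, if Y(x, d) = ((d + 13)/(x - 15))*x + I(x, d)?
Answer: -3453/11 ≈ -313.91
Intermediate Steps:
Y(x, d) = d + x*(13 + d)/(-15 + x) (Y(x, d) = ((d + 13)/(x - 15))*x + d = ((13 + d)/(-15 + x))*x + d = x*(13 + d)/(-15 + x) + d = d + x*(13 + d)/(-15 + x))
Y(4, 17) - 1*320 = (-15*17 + 13*4 + 2*17*4)/(-15 + 4) - 1*320 = (-255 + 52 + 136)/(-11) - 320 = -1/11*(-67) - 320 = 67/11 - 320 = -3453/11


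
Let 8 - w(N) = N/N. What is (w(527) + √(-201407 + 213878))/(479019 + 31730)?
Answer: 7/510749 + √12471/510749 ≈ 0.00023235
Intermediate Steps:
w(N) = 7 (w(N) = 8 - N/N = 8 - 1*1 = 8 - 1 = 7)
(w(527) + √(-201407 + 213878))/(479019 + 31730) = (7 + √(-201407 + 213878))/(479019 + 31730) = (7 + √12471)/510749 = (7 + √12471)*(1/510749) = 7/510749 + √12471/510749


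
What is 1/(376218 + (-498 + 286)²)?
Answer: 1/421162 ≈ 2.3744e-6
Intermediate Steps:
1/(376218 + (-498 + 286)²) = 1/(376218 + (-212)²) = 1/(376218 + 44944) = 1/421162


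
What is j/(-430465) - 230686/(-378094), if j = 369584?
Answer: -20217621953/81378116855 ≈ -0.24844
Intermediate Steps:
j/(-430465) - 230686/(-378094) = 369584/(-430465) - 230686/(-378094) = 369584*(-1/430465) - 230686*(-1/378094) = -369584/430465 + 115343/189047 = -20217621953/81378116855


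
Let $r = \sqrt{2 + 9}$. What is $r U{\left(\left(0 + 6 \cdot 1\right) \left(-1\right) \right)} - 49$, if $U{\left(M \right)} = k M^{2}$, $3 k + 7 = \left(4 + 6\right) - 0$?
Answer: $-49 + 36 \sqrt{11} \approx 70.398$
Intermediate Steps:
$r = \sqrt{11} \approx 3.3166$
$k = 1$ ($k = - \frac{7}{3} + \frac{\left(4 + 6\right) - 0}{3} = - \frac{7}{3} + \frac{10 + 0}{3} = - \frac{7}{3} + \frac{1}{3} \cdot 10 = - \frac{7}{3} + \frac{10}{3} = 1$)
$U{\left(M \right)} = M^{2}$ ($U{\left(M \right)} = 1 M^{2} = M^{2}$)
$r U{\left(\left(0 + 6 \cdot 1\right) \left(-1\right) \right)} - 49 = \sqrt{11} \left(\left(0 + 6 \cdot 1\right) \left(-1\right)\right)^{2} - 49 = \sqrt{11} \left(\left(0 + 6\right) \left(-1\right)\right)^{2} - 49 = \sqrt{11} \left(6 \left(-1\right)\right)^{2} - 49 = \sqrt{11} \left(-6\right)^{2} - 49 = \sqrt{11} \cdot 36 - 49 = 36 \sqrt{11} - 49 = -49 + 36 \sqrt{11}$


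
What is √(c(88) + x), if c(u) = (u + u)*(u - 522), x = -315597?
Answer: I*√391981 ≈ 626.08*I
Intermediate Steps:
c(u) = 2*u*(-522 + u) (c(u) = (2*u)*(-522 + u) = 2*u*(-522 + u))
√(c(88) + x) = √(2*88*(-522 + 88) - 315597) = √(2*88*(-434) - 315597) = √(-76384 - 315597) = √(-391981) = I*√391981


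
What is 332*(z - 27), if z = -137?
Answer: -54448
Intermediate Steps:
332*(z - 27) = 332*(-137 - 27) = 332*(-164) = -54448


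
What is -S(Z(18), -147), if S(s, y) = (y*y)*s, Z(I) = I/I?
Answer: -21609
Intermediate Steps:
Z(I) = 1
S(s, y) = s*y² (S(s, y) = y²*s = s*y²)
-S(Z(18), -147) = -(-147)² = -21609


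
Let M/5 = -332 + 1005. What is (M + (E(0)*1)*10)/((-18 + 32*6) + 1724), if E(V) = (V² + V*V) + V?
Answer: 3365/1898 ≈ 1.7729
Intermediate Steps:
M = 3365 (M = 5*(-332 + 1005) = 5*673 = 3365)
E(V) = V + 2*V² (E(V) = (V² + V²) + V = 2*V² + V = V + 2*V²)
(M + (E(0)*1)*10)/((-18 + 32*6) + 1724) = (3365 + ((0*(1 + 2*0))*1)*10)/((-18 + 32*6) + 1724) = (3365 + ((0*(1 + 0))*1)*10)/((-18 + 192) + 1724) = (3365 + ((0*1)*1)*10)/(174 + 1724) = (3365 + (0*1)*10)/1898 = (3365 + 0*10)*(1/1898) = (3365 + 0)*(1/1898) = 3365*(1/1898) = 3365/1898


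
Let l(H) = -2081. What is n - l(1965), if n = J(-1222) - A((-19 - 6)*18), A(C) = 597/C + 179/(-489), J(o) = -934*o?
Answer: 27956880437/24450 ≈ 1.1434e+6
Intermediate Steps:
A(C) = -179/489 + 597/C (A(C) = 597/C + 179*(-1/489) = 597/C - 179/489 = -179/489 + 597/C)
n = 27905999987/24450 (n = -934*(-1222) - (-179/489 + 597/(((-19 - 6)*18))) = 1141348 - (-179/489 + 597/((-25*18))) = 1141348 - (-179/489 + 597/(-450)) = 1141348 - (-179/489 + 597*(-1/450)) = 1141348 - (-179/489 - 199/150) = 1141348 - 1*(-41387/24450) = 1141348 + 41387/24450 = 27905999987/24450 ≈ 1.1414e+6)
n - l(1965) = 27905999987/24450 - 1*(-2081) = 27905999987/24450 + 2081 = 27956880437/24450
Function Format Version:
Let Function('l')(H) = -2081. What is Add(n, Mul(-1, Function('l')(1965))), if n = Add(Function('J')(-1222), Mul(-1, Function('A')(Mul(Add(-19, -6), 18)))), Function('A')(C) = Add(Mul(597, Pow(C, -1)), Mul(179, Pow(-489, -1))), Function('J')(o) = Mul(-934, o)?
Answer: Rational(27956880437, 24450) ≈ 1.1434e+6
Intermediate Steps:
Function('A')(C) = Add(Rational(-179, 489), Mul(597, Pow(C, -1))) (Function('A')(C) = Add(Mul(597, Pow(C, -1)), Mul(179, Rational(-1, 489))) = Add(Mul(597, Pow(C, -1)), Rational(-179, 489)) = Add(Rational(-179, 489), Mul(597, Pow(C, -1))))
n = Rational(27905999987, 24450) (n = Add(Mul(-934, -1222), Mul(-1, Add(Rational(-179, 489), Mul(597, Pow(Mul(Add(-19, -6), 18), -1))))) = Add(1141348, Mul(-1, Add(Rational(-179, 489), Mul(597, Pow(Mul(-25, 18), -1))))) = Add(1141348, Mul(-1, Add(Rational(-179, 489), Mul(597, Pow(-450, -1))))) = Add(1141348, Mul(-1, Add(Rational(-179, 489), Mul(597, Rational(-1, 450))))) = Add(1141348, Mul(-1, Add(Rational(-179, 489), Rational(-199, 150)))) = Add(1141348, Mul(-1, Rational(-41387, 24450))) = Add(1141348, Rational(41387, 24450)) = Rational(27905999987, 24450) ≈ 1.1414e+6)
Add(n, Mul(-1, Function('l')(1965))) = Add(Rational(27905999987, 24450), Mul(-1, -2081)) = Add(Rational(27905999987, 24450), 2081) = Rational(27956880437, 24450)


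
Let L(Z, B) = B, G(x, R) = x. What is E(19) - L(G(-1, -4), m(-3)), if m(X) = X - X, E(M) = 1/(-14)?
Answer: -1/14 ≈ -0.071429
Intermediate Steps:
E(M) = -1/14
m(X) = 0
E(19) - L(G(-1, -4), m(-3)) = -1/14 - 1*0 = -1/14 + 0 = -1/14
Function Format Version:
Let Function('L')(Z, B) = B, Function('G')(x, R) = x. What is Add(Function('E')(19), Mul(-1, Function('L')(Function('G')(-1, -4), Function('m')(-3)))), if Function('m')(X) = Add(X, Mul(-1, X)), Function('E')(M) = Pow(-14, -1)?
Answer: Rational(-1, 14) ≈ -0.071429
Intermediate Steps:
Function('E')(M) = Rational(-1, 14)
Function('m')(X) = 0
Add(Function('E')(19), Mul(-1, Function('L')(Function('G')(-1, -4), Function('m')(-3)))) = Add(Rational(-1, 14), Mul(-1, 0)) = Add(Rational(-1, 14), 0) = Rational(-1, 14)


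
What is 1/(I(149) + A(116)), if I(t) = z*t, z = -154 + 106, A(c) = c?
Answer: -1/7036 ≈ -0.00014213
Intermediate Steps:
z = -48
I(t) = -48*t
1/(I(149) + A(116)) = 1/(-48*149 + 116) = 1/(-7152 + 116) = 1/(-7036) = -1/7036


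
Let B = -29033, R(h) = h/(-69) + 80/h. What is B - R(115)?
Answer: -2003210/69 ≈ -29032.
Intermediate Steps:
R(h) = 80/h - h/69 (R(h) = h*(-1/69) + 80/h = -h/69 + 80/h = 80/h - h/69)
B - R(115) = -29033 - (80/115 - 1/69*115) = -29033 - (80*(1/115) - 5/3) = -29033 - (16/23 - 5/3) = -29033 - 1*(-67/69) = -29033 + 67/69 = -2003210/69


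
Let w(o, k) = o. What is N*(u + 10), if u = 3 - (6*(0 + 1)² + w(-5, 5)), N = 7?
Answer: 84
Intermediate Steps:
u = 2 (u = 3 - (6*(0 + 1)² - 5) = 3 - (6*1² - 5) = 3 - (6*1 - 5) = 3 - (6 - 5) = 3 - 1*1 = 3 - 1 = 2)
N*(u + 10) = 7*(2 + 10) = 7*12 = 84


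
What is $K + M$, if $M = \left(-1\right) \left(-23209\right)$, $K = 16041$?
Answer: $39250$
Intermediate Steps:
$M = 23209$
$K + M = 16041 + 23209 = 39250$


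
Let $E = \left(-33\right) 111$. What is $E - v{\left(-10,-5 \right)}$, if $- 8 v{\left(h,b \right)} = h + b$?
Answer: $- \frac{29319}{8} \approx -3664.9$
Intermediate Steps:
$v{\left(h,b \right)} = - \frac{b}{8} - \frac{h}{8}$ ($v{\left(h,b \right)} = - \frac{h + b}{8} = - \frac{b + h}{8} = - \frac{b}{8} - \frac{h}{8}$)
$E = -3663$
$E - v{\left(-10,-5 \right)} = -3663 - \left(\left(- \frac{1}{8}\right) \left(-5\right) - - \frac{5}{4}\right) = -3663 - \left(\frac{5}{8} + \frac{5}{4}\right) = -3663 - \frac{15}{8} = - \frac{29319}{8}$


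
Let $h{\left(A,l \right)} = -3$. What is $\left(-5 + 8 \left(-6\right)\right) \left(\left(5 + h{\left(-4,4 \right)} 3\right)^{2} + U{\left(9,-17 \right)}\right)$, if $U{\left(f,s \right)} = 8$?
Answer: $-1272$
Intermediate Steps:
$\left(-5 + 8 \left(-6\right)\right) \left(\left(5 + h{\left(-4,4 \right)} 3\right)^{2} + U{\left(9,-17 \right)}\right) = \left(-5 + 8 \left(-6\right)\right) \left(\left(5 - 9\right)^{2} + 8\right) = \left(-5 - 48\right) \left(\left(5 - 9\right)^{2} + 8\right) = - 53 \left(\left(-4\right)^{2} + 8\right) = - 53 \left(16 + 8\right) = \left(-53\right) 24 = -1272$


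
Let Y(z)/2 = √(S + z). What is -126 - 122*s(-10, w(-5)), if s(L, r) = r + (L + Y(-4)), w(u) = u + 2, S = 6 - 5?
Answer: 1460 - 244*I*√3 ≈ 1460.0 - 422.62*I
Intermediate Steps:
S = 1
w(u) = 2 + u
Y(z) = 2*√(1 + z)
s(L, r) = L + r + 2*I*√3 (s(L, r) = r + (L + 2*√(1 - 4)) = r + (L + 2*√(-3)) = r + (L + 2*(I*√3)) = r + (L + 2*I*√3) = L + r + 2*I*√3)
-126 - 122*s(-10, w(-5)) = -126 - 122*(-10 + (2 - 5) + 2*I*√3) = -126 - 122*(-10 - 3 + 2*I*√3) = -126 - 122*(-13 + 2*I*√3) = -126 + (1586 - 244*I*√3) = 1460 - 244*I*√3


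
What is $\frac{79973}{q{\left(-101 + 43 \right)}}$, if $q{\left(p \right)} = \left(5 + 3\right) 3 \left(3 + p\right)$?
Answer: $- \frac{79973}{1320} \approx -60.586$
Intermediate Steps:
$q{\left(p \right)} = 72 + 24 p$ ($q{\left(p \right)} = 8 \left(9 + 3 p\right) = 72 + 24 p$)
$\frac{79973}{q{\left(-101 + 43 \right)}} = \frac{79973}{72 + 24 \left(-101 + 43\right)} = \frac{79973}{72 + 24 \left(-58\right)} = \frac{79973}{72 - 1392} = \frac{79973}{-1320} = 79973 \left(- \frac{1}{1320}\right) = - \frac{79973}{1320}$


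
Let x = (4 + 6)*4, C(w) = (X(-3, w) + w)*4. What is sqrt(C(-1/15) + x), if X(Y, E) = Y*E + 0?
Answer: 4*sqrt(570)/15 ≈ 6.3666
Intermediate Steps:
X(Y, E) = E*Y (X(Y, E) = E*Y + 0 = E*Y)
C(w) = -8*w (C(w) = (w*(-3) + w)*4 = (-3*w + w)*4 = -2*w*4 = -8*w)
x = 40 (x = 10*4 = 40)
sqrt(C(-1/15) + x) = sqrt(-(-8)/15 + 40) = sqrt(-8*(-1/15) + 40) = sqrt(8/15 + 40) = sqrt(608/15) = 4*sqrt(570)/15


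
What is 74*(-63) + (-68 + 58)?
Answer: -4672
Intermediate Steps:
74*(-63) + (-68 + 58) = -4662 - 10 = -4672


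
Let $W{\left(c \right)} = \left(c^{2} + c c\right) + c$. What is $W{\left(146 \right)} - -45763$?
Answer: $88541$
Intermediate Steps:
$W{\left(c \right)} = c + 2 c^{2}$ ($W{\left(c \right)} = \left(c^{2} + c^{2}\right) + c = 2 c^{2} + c = c + 2 c^{2}$)
$W{\left(146 \right)} - -45763 = 146 \left(1 + 2 \cdot 146\right) - -45763 = 146 \left(1 + 292\right) + 45763 = 146 \cdot 293 + 45763 = 42778 + 45763 = 88541$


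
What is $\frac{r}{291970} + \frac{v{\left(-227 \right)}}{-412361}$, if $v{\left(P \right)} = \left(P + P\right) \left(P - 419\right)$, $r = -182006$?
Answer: $- \frac{80341152823}{60198520585} \approx -1.3346$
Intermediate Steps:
$v{\left(P \right)} = 2 P \left(-419 + P\right)$
$\frac{r}{291970} + \frac{v{\left(-227 \right)}}{-412361} = - \frac{182006}{291970} + \frac{2 \left(-227\right) \left(-419 - 227\right)}{-412361} = \left(-182006\right) \frac{1}{291970} + 2 \left(-227\right) \left(-646\right) \left(- \frac{1}{412361}\right) = - \frac{91003}{145985} + 293284 \left(- \frac{1}{412361}\right) = - \frac{91003}{145985} - \frac{293284}{412361} = - \frac{80341152823}{60198520585}$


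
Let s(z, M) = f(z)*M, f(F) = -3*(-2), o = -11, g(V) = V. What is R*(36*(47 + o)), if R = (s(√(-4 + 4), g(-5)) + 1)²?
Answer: 1089936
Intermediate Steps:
f(F) = 6
s(z, M) = 6*M
R = 841 (R = (6*(-5) + 1)² = (-30 + 1)² = (-29)² = 841)
R*(36*(47 + o)) = 841*(36*(47 - 11)) = 841*(36*36) = 841*1296 = 1089936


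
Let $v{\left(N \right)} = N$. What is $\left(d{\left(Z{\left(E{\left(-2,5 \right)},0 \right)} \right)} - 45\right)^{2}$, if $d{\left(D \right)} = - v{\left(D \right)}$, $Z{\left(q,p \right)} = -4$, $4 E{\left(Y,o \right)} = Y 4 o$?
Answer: $1681$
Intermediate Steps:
$E{\left(Y,o \right)} = Y o$ ($E{\left(Y,o \right)} = \frac{Y 4 o}{4} = \frac{4 Y o}{4} = Y o$)
$d{\left(D \right)} = - D$
$\left(d{\left(Z{\left(E{\left(-2,5 \right)},0 \right)} \right)} - 45\right)^{2} = \left(\left(-1\right) \left(-4\right) - 45\right)^{2} = \left(4 - 45\right)^{2} = \left(-41\right)^{2} = 1681$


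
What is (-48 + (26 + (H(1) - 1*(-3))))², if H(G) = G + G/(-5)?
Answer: 8281/25 ≈ 331.24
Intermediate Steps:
H(G) = 4*G/5 (H(G) = G + G*(-⅕) = G - G/5 = 4*G/5)
(-48 + (26 + (H(1) - 1*(-3))))² = (-48 + (26 + ((⅘)*1 - 1*(-3))))² = (-48 + (26 + (⅘ + 3)))² = (-48 + (26 + 19/5))² = (-48 + 149/5)² = (-91/5)² = 8281/25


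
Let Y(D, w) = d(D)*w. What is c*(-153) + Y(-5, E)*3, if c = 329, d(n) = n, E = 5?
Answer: -50412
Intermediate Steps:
Y(D, w) = D*w
c*(-153) + Y(-5, E)*3 = 329*(-153) - 5*5*3 = -50337 - 25*3 = -50337 - 75 = -50412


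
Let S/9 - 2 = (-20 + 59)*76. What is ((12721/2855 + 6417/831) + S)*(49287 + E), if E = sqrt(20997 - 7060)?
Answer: 1040950314222924/790835 + 21120180052*sqrt(13937)/790835 ≈ 1.3194e+9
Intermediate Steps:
E = sqrt(13937) ≈ 118.06
S = 26694 (S = 18 + 9*((-20 + 59)*76) = 18 + 9*(39*76) = 18 + 9*2964 = 18 + 26676 = 26694)
((12721/2855 + 6417/831) + S)*(49287 + E) = ((12721/2855 + 6417/831) + 26694)*(49287 + sqrt(13937)) = ((12721*(1/2855) + 6417*(1/831)) + 26694)*(49287 + sqrt(13937)) = ((12721/2855 + 2139/277) + 26694)*(49287 + sqrt(13937)) = (9630562/790835 + 26694)*(49287 + sqrt(13937)) = 21120180052*(49287 + sqrt(13937))/790835 = 1040950314222924/790835 + 21120180052*sqrt(13937)/790835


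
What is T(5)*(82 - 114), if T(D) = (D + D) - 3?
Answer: -224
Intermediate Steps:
T(D) = -3 + 2*D (T(D) = 2*D - 3 = -3 + 2*D)
T(5)*(82 - 114) = (-3 + 2*5)*(82 - 114) = (-3 + 10)*(-32) = 7*(-32) = -224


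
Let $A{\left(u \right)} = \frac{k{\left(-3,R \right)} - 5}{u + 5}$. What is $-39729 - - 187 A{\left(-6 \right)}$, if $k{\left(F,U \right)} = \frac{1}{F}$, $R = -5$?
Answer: $- \frac{116195}{3} \approx -38732.0$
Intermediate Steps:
$A{\left(u \right)} = - \frac{16}{3 \left(5 + u\right)}$ ($A{\left(u \right)} = \frac{\frac{1}{-3} - 5}{u + 5} = \frac{- \frac{1}{3} - 5}{5 + u} = - \frac{16}{3 \left(5 + u\right)}$)
$-39729 - - 187 A{\left(-6 \right)} = -39729 - - 187 \left(- \frac{16}{15 + 3 \left(-6\right)}\right) = -39729 - - 187 \left(- \frac{16}{15 - 18}\right) = -39729 - - 187 \left(- \frac{16}{-3}\right) = -39729 - - 187 \left(\left(-16\right) \left(- \frac{1}{3}\right)\right) = -39729 - \left(-187\right) \frac{16}{3} = -39729 - - \frac{2992}{3} = -39729 + \frac{2992}{3} = - \frac{116195}{3}$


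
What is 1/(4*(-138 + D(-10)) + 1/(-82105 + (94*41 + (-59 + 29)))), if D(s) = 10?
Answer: -78281/40079873 ≈ -0.0019531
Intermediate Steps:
1/(4*(-138 + D(-10)) + 1/(-82105 + (94*41 + (-59 + 29)))) = 1/(4*(-138 + 10) + 1/(-82105 + (94*41 + (-59 + 29)))) = 1/(4*(-128) + 1/(-82105 + (3854 - 30))) = 1/(-512 + 1/(-82105 + 3824)) = 1/(-512 + 1/(-78281)) = 1/(-512 - 1/78281) = 1/(-40079873/78281) = -78281/40079873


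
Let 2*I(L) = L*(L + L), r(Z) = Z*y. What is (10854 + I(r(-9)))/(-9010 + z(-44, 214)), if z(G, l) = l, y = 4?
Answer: -2025/1466 ≈ -1.3813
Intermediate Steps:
r(Z) = 4*Z (r(Z) = Z*4 = 4*Z)
I(L) = L² (I(L) = (L*(L + L))/2 = (L*(2*L))/2 = (2*L²)/2 = L²)
(10854 + I(r(-9)))/(-9010 + z(-44, 214)) = (10854 + (4*(-9))²)/(-9010 + 214) = (10854 + (-36)²)/(-8796) = (10854 + 1296)*(-1/8796) = 12150*(-1/8796) = -2025/1466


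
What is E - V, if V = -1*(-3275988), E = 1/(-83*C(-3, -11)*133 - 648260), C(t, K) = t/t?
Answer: -2159855612413/659299 ≈ -3.2760e+6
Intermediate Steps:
C(t, K) = 1
E = -1/659299 (E = 1/(-83*1*133 - 648260) = 1/(-83*133 - 648260) = 1/(-11039 - 648260) = 1/(-659299) = -1/659299 ≈ -1.5168e-6)
V = 3275988
E - V = -1/659299 - 1*3275988 = -1/659299 - 3275988 = -2159855612413/659299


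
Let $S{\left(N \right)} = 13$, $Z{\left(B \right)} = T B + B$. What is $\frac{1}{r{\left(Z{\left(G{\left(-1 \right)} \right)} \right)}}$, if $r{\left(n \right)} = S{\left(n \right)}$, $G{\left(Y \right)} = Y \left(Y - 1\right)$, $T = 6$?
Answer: $\frac{1}{13} \approx 0.076923$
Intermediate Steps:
$G{\left(Y \right)} = Y \left(-1 + Y\right)$
$Z{\left(B \right)} = 7 B$ ($Z{\left(B \right)} = 6 B + B = 7 B$)
$r{\left(n \right)} = 13$
$\frac{1}{r{\left(Z{\left(G{\left(-1 \right)} \right)} \right)}} = \frac{1}{13}$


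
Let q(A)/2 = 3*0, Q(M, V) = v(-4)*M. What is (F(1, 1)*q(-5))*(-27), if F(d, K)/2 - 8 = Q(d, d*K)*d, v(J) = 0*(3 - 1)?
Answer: 0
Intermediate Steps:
v(J) = 0 (v(J) = 0*2 = 0)
Q(M, V) = 0 (Q(M, V) = 0*M = 0)
F(d, K) = 16 (F(d, K) = 16 + 2*(0*d) = 16 + 2*0 = 16 + 0 = 16)
q(A) = 0 (q(A) = 2*(3*0) = 2*0 = 0)
(F(1, 1)*q(-5))*(-27) = (16*0)*(-27) = 0*(-27) = 0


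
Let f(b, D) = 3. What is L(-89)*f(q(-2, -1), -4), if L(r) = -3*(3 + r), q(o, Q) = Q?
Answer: 774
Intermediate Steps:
L(r) = -9 - 3*r
L(-89)*f(q(-2, -1), -4) = (-9 - 3*(-89))*3 = (-9 + 267)*3 = 258*3 = 774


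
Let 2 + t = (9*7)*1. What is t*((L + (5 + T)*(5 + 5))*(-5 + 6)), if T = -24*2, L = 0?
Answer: -26230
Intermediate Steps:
t = 61 (t = -2 + (9*7)*1 = -2 + 63*1 = -2 + 63 = 61)
T = -48 (T = -4*12 = -48)
t*((L + (5 + T)*(5 + 5))*(-5 + 6)) = 61*((0 + (5 - 48)*(5 + 5))*(-5 + 6)) = 61*((0 - 43*10)*1) = 61*((0 - 430)*1) = 61*(-430*1) = 61*(-430) = -26230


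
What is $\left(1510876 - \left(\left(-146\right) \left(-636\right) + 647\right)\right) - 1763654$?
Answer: $-346281$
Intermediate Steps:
$\left(1510876 - \left(\left(-146\right) \left(-636\right) + 647\right)\right) - 1763654 = \left(1510876 - \left(92856 + 647\right)\right) - 1763654 = \left(1510876 - 93503\right) - 1763654 = 1417373 - 1763654 = -346281$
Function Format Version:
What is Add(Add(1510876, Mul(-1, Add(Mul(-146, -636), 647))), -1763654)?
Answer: -346281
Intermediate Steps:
Add(Add(1510876, Mul(-1, Add(Mul(-146, -636), 647))), -1763654) = Add(Add(1510876, Mul(-1, Add(92856, 647))), -1763654) = Add(Add(1510876, Mul(-1, 93503)), -1763654) = Add(Add(1510876, -93503), -1763654) = Add(1417373, -1763654) = -346281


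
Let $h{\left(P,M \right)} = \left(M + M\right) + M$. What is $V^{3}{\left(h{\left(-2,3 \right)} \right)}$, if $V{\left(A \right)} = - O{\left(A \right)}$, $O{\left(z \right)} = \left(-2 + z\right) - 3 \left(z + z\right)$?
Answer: $103823$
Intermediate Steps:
$O{\left(z \right)} = -2 - 5 z$ ($O{\left(z \right)} = \left(-2 + z\right) - 3 \cdot 2 z = \left(-2 + z\right) - 6 z = -2 - 5 z$)
$h{\left(P,M \right)} = 3 M$ ($h{\left(P,M \right)} = 2 M + M = 3 M$)
$V{\left(A \right)} = 2 + 5 A$ ($V{\left(A \right)} = - (-2 - 5 A) = 2 + 5 A$)
$V^{3}{\left(h{\left(-2,3 \right)} \right)} = \left(2 + 5 \cdot 3 \cdot 3\right)^{3} = \left(2 + 5 \cdot 9\right)^{3} = \left(2 + 45\right)^{3} = 47^{3} = 103823$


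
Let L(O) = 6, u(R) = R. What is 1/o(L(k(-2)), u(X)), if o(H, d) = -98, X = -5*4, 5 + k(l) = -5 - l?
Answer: -1/98 ≈ -0.010204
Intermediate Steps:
k(l) = -10 - l (k(l) = -5 + (-5 - l) = -10 - l)
X = -20
1/o(L(k(-2)), u(X)) = 1/(-98) = -1/98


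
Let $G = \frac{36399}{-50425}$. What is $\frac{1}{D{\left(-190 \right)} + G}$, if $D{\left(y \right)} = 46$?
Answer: $\frac{50425}{2283151} \approx 0.022086$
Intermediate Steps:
$G = - \frac{36399}{50425}$ ($G = 36399 \left(- \frac{1}{50425}\right) = - \frac{36399}{50425} \approx -0.72184$)
$\frac{1}{D{\left(-190 \right)} + G} = \frac{1}{46 - \frac{36399}{50425}} = \frac{1}{\frac{2283151}{50425}} = \frac{50425}{2283151}$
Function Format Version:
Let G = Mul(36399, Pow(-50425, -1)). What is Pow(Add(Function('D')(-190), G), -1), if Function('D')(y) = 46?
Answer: Rational(50425, 2283151) ≈ 0.022086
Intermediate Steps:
G = Rational(-36399, 50425) (G = Mul(36399, Rational(-1, 50425)) = Rational(-36399, 50425) ≈ -0.72184)
Pow(Add(Function('D')(-190), G), -1) = Pow(Add(46, Rational(-36399, 50425)), -1) = Pow(Rational(2283151, 50425), -1) = Rational(50425, 2283151)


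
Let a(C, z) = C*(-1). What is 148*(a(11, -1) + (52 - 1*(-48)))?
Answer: 13172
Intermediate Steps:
a(C, z) = -C
148*(a(11, -1) + (52 - 1*(-48))) = 148*(-1*11 + (52 - 1*(-48))) = 148*(-11 + (52 + 48)) = 148*(-11 + 100) = 148*89 = 13172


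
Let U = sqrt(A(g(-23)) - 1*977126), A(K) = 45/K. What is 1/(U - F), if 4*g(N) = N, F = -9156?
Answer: 105294/975308903 - I*sqrt(516903794)/1950617806 ≈ 0.00010796 - 1.1656e-5*I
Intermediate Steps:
g(N) = N/4
U = I*sqrt(516903794)/23 (U = sqrt(45/(((1/4)*(-23))) - 1*977126) = sqrt(45/(-23/4) - 977126) = sqrt(45*(-4/23) - 977126) = sqrt(-180/23 - 977126) = sqrt(-22474078/23) = I*sqrt(516903794)/23 ≈ 988.5*I)
1/(U - F) = 1/(I*sqrt(516903794)/23 - 1*(-9156)) = 1/(I*sqrt(516903794)/23 + 9156) = 1/(9156 + I*sqrt(516903794)/23)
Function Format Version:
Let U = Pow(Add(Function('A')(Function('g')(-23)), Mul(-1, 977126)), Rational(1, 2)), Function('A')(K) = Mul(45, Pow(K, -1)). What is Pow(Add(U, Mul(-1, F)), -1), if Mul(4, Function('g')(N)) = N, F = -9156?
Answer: Add(Rational(105294, 975308903), Mul(Rational(-1, 1950617806), I, Pow(516903794, Rational(1, 2)))) ≈ Add(0.00010796, Mul(-1.1656e-5, I))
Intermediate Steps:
Function('g')(N) = Mul(Rational(1, 4), N)
U = Mul(Rational(1, 23), I, Pow(516903794, Rational(1, 2))) (U = Pow(Add(Mul(45, Pow(Mul(Rational(1, 4), -23), -1)), Mul(-1, 977126)), Rational(1, 2)) = Pow(Add(Mul(45, Pow(Rational(-23, 4), -1)), -977126), Rational(1, 2)) = Pow(Add(Mul(45, Rational(-4, 23)), -977126), Rational(1, 2)) = Pow(Add(Rational(-180, 23), -977126), Rational(1, 2)) = Pow(Rational(-22474078, 23), Rational(1, 2)) = Mul(Rational(1, 23), I, Pow(516903794, Rational(1, 2))) ≈ Mul(988.50, I))
Pow(Add(U, Mul(-1, F)), -1) = Pow(Add(Mul(Rational(1, 23), I, Pow(516903794, Rational(1, 2))), Mul(-1, -9156)), -1) = Pow(Add(Mul(Rational(1, 23), I, Pow(516903794, Rational(1, 2))), 9156), -1) = Pow(Add(9156, Mul(Rational(1, 23), I, Pow(516903794, Rational(1, 2)))), -1)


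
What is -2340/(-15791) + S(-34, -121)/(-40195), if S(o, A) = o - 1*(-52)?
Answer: 93772062/634719245 ≈ 0.14774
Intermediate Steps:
S(o, A) = 52 + o (S(o, A) = o + 52 = 52 + o)
-2340/(-15791) + S(-34, -121)/(-40195) = -2340/(-15791) + (52 - 34)/(-40195) = -2340*(-1/15791) + 18*(-1/40195) = 2340/15791 - 18/40195 = 93772062/634719245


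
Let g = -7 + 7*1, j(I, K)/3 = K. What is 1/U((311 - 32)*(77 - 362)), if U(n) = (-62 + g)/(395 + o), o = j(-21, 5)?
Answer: -205/31 ≈ -6.6129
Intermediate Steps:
j(I, K) = 3*K
o = 15 (o = 3*5 = 15)
g = 0 (g = -7 + 7 = 0)
U(n) = -31/205 (U(n) = (-62 + 0)/(395 + 15) = -62/410 = -62*1/410 = -31/205)
1/U((311 - 32)*(77 - 362)) = 1/(-31/205) = -205/31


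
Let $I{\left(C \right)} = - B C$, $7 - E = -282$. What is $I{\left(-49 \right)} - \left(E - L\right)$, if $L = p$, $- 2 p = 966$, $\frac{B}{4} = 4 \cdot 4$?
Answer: $2364$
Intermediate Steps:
$E = 289$ ($E = 7 - -282 = 7 + 282 = 289$)
$B = 64$ ($B = 4 \cdot 4 \cdot 4 = 4 \cdot 16 = 64$)
$p = -483$ ($p = \left(- \frac{1}{2}\right) 966 = -483$)
$I{\left(C \right)} = - 64 C$ ($I{\left(C \right)} = \left(-1\right) 64 C = - 64 C$)
$L = -483$
$I{\left(-49 \right)} - \left(E - L\right) = \left(-64\right) \left(-49\right) - 772 = 3136 - 772 = 2364$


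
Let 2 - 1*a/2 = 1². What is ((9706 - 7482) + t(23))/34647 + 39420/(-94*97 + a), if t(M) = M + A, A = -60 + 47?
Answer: -336354899/78960513 ≈ -4.2598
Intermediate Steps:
A = -13
t(M) = -13 + M (t(M) = M - 13 = -13 + M)
a = 2 (a = 4 - 2*1² = 4 - 2*1 = 4 - 2 = 2)
((9706 - 7482) + t(23))/34647 + 39420/(-94*97 + a) = ((9706 - 7482) + (-13 + 23))/34647 + 39420/(-94*97 + 2) = (2224 + 10)*(1/34647) + 39420/(-9118 + 2) = 2234*(1/34647) + 39420/(-9116) = 2234/34647 + 39420*(-1/9116) = 2234/34647 - 9855/2279 = -336354899/78960513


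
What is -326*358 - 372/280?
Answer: -8169653/70 ≈ -1.1671e+5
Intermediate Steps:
-326*358 - 372/280 = -116708 - 372*1/280 = -116708 - 93/70 = -8169653/70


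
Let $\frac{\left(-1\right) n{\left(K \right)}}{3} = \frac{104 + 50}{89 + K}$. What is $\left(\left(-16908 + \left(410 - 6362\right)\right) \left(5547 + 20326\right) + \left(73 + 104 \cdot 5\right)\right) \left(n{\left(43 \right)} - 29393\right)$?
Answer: $\frac{34773483602291}{2} \approx 1.7387 \cdot 10^{13}$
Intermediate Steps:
$n{\left(K \right)} = - \frac{462}{89 + K}$ ($n{\left(K \right)} = - 3 \frac{104 + 50}{89 + K} = - 3 \frac{154}{89 + K} = - \frac{462}{89 + K}$)
$\left(\left(-16908 + \left(410 - 6362\right)\right) \left(5547 + 20326\right) + \left(73 + 104 \cdot 5\right)\right) \left(n{\left(43 \right)} - 29393\right) = \left(\left(-16908 + \left(410 - 6362\right)\right) \left(5547 + 20326\right) + \left(73 + 104 \cdot 5\right)\right) \left(- \frac{462}{89 + 43} - 29393\right) = \left(\left(-16908 + \left(410 - 6362\right)\right) 25873 + \left(73 + 520\right)\right) \left(- \frac{462}{132} - 29393\right) = \left(\left(-16908 - 5952\right) 25873 + 593\right) \left(\left(-462\right) \frac{1}{132} - 29393\right) = \left(\left(-22860\right) 25873 + 593\right) \left(- \frac{7}{2} - 29393\right) = \left(-591456780 + 593\right) \left(- \frac{58793}{2}\right) = \left(-591456187\right) \left(- \frac{58793}{2}\right) = \frac{34773483602291}{2}$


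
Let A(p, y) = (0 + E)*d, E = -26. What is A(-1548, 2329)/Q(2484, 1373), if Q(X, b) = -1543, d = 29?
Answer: 754/1543 ≈ 0.48866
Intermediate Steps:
A(p, y) = -754 (A(p, y) = (0 - 26)*29 = -26*29 = -754)
A(-1548, 2329)/Q(2484, 1373) = -754/(-1543) = -754*(-1/1543) = 754/1543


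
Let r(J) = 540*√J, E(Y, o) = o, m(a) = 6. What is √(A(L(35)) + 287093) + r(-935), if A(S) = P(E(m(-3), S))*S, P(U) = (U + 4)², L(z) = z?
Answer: 2*√85082 + 540*I*√935 ≈ 583.38 + 16512.0*I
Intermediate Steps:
P(U) = (4 + U)²
A(S) = S*(4 + S)² (A(S) = (4 + S)²*S = S*(4 + S)²)
√(A(L(35)) + 287093) + r(-935) = √(35*(4 + 35)² + 287093) + 540*√(-935) = √(35*39² + 287093) + 540*(I*√935) = √(35*1521 + 287093) + 540*I*√935 = √(53235 + 287093) + 540*I*√935 = √340328 + 540*I*√935 = 2*√85082 + 540*I*√935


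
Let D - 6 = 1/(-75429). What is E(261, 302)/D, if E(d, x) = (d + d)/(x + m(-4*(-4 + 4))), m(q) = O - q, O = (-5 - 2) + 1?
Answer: 19686969/66980804 ≈ 0.29392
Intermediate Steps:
O = -6 (O = -7 + 1 = -6)
m(q) = -6 - q
D = 452573/75429 (D = 6 + 1/(-75429) = 6 - 1/75429 = 452573/75429 ≈ 6.0000)
E(d, x) = 2*d/(-6 + x) (E(d, x) = (d + d)/(x + (-6 - (-4)*(-4 + 4))) = (2*d)/(x + (-6 - (-4)*0)) = (2*d)/(x + (-6 - 1*0)) = (2*d)/(x + (-6 + 0)) = (2*d)/(x - 6) = (2*d)/(-6 + x) = 2*d/(-6 + x))
E(261, 302)/D = (2*261/(-6 + 302))/(452573/75429) = (2*261/296)*(75429/452573) = (2*261*(1/296))*(75429/452573) = (261/148)*(75429/452573) = 19686969/66980804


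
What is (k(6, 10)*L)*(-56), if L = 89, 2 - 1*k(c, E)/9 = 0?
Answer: -89712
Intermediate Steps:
k(c, E) = 18 (k(c, E) = 18 - 9*0 = 18 + 0 = 18)
(k(6, 10)*L)*(-56) = (18*89)*(-56) = 1602*(-56) = -89712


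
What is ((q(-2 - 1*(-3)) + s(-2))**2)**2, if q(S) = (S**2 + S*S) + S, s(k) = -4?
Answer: 1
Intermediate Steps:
q(S) = S + 2*S**2 (q(S) = (S**2 + S**2) + S = 2*S**2 + S = S + 2*S**2)
((q(-2 - 1*(-3)) + s(-2))**2)**2 = (((-2 - 1*(-3))*(1 + 2*(-2 - 1*(-3))) - 4)**2)**2 = (((-2 + 3)*(1 + 2*(-2 + 3)) - 4)**2)**2 = ((1*(1 + 2*1) - 4)**2)**2 = ((1*(1 + 2) - 4)**2)**2 = ((1*3 - 4)**2)**2 = ((3 - 4)**2)**2 = ((-1)**2)**2 = 1**2 = 1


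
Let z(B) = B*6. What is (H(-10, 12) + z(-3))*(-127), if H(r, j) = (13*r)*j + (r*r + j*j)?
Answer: 169418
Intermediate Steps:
z(B) = 6*B
H(r, j) = j² + r² + 13*j*r (H(r, j) = 13*j*r + (r² + j²) = 13*j*r + (j² + r²) = j² + r² + 13*j*r)
(H(-10, 12) + z(-3))*(-127) = ((12² + (-10)² + 13*12*(-10)) + 6*(-3))*(-127) = ((144 + 100 - 1560) - 18)*(-127) = (-1316 - 18)*(-127) = -1334*(-127) = 169418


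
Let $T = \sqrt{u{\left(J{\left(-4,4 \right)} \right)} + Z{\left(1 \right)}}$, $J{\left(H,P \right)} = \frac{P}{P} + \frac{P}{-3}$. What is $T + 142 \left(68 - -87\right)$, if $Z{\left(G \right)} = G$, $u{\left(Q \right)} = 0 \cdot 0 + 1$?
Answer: $22010 + \sqrt{2} \approx 22011.0$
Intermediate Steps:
$J{\left(H,P \right)} = 1 - \frac{P}{3}$ ($J{\left(H,P \right)} = 1 + P \left(- \frac{1}{3}\right) = 1 - \frac{P}{3}$)
$u{\left(Q \right)} = 1$ ($u{\left(Q \right)} = 0 + 1 = 1$)
$T = \sqrt{2}$ ($T = \sqrt{1 + 1} = \sqrt{2} \approx 1.4142$)
$T + 142 \left(68 - -87\right) = \sqrt{2} + 142 \left(68 - -87\right) = \sqrt{2} + 142 \left(68 + 87\right) = \sqrt{2} + 142 \cdot 155 = \sqrt{2} + 22010 = 22010 + \sqrt{2}$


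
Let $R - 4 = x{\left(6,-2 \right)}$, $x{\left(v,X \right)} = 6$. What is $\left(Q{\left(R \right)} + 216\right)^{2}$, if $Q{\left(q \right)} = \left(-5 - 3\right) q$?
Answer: $18496$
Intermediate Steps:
$R = 10$ ($R = 4 + 6 = 10$)
$Q{\left(q \right)} = - 8 q$
$\left(Q{\left(R \right)} + 216\right)^{2} = \left(\left(-8\right) 10 + 216\right)^{2} = \left(-80 + 216\right)^{2} = 136^{2} = 18496$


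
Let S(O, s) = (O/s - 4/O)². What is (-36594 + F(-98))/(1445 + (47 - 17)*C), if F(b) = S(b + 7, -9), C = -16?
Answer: -4895331109/129456873 ≈ -37.814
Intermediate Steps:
S(O, s) = (-4/O + O/s)²
F(b) = (36 + (7 + b)²)²/(81*(7 + b)²) (F(b) = ((b + 7)² - 4*(-9))²/((b + 7)²*(-9)²) = (1/81)*((7 + b)² + 36)²/(7 + b)² = (1/81)*(36 + (7 + b)²)²/(7 + b)² = (36 + (7 + b)²)²/(81*(7 + b)²))
(-36594 + F(-98))/(1445 + (47 - 17)*C) = (-36594 + (36 + (7 - 98)²)²/(81*(7 - 98)²))/(1445 + (47 - 17)*(-16)) = (-36594 + (1/81)*(36 + (-91)²)²/(-91)²)/(1445 + 30*(-16)) = (-36594 + (1/81)*(1/8281)*(36 + 8281)²)/(1445 - 480) = (-36594 + (1/81)*(1/8281)*8317²)/965 = (-36594 + (1/81)*(1/8281)*69172489)*(1/965) = (-36594 + 69172489/670761)*(1/965) = -24476655545/670761*1/965 = -4895331109/129456873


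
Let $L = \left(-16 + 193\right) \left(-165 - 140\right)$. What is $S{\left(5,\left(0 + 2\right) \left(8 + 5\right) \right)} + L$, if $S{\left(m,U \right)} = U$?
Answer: $-53959$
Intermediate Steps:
$L = -53985$ ($L = 177 \left(-305\right) = -53985$)
$S{\left(5,\left(0 + 2\right) \left(8 + 5\right) \right)} + L = \left(0 + 2\right) \left(8 + 5\right) - 53985 = 2 \cdot 13 - 53985 = 26 - 53985 = -53959$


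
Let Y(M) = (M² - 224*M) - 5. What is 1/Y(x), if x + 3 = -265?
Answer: 1/131851 ≈ 7.5843e-6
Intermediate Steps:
x = -268 (x = -3 - 265 = -268)
Y(M) = -5 + M² - 224*M
1/Y(x) = 1/(-5 + (-268)² - 224*(-268)) = 1/(-5 + 71824 + 60032) = 1/131851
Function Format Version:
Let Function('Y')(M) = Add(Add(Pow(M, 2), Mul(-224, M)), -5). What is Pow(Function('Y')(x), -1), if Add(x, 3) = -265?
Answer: Rational(1, 131851) ≈ 7.5843e-6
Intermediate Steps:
x = -268 (x = Add(-3, -265) = -268)
Function('Y')(M) = Add(-5, Pow(M, 2), Mul(-224, M))
Pow(Function('Y')(x), -1) = Pow(Add(-5, Pow(-268, 2), Mul(-224, -268)), -1) = Pow(Add(-5, 71824, 60032), -1) = Pow(131851, -1) = Rational(1, 131851)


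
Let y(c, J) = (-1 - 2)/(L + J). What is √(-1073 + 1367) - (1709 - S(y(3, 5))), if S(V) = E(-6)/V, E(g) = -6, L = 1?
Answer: -1697 + 7*√6 ≈ -1679.9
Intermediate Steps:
y(c, J) = -3/(1 + J) (y(c, J) = (-1 - 2)/(1 + J) = -3/(1 + J))
S(V) = -6/V
√(-1073 + 1367) - (1709 - S(y(3, 5))) = √(-1073 + 1367) - (1709 - (-6)/((-3/(1 + 5)))) = √294 - (1709 - (-6)/((-3/6))) = 7*√6 - (1709 - (-6)/((-3*⅙))) = 7*√6 - (1709 - (-6)/(-½)) = 7*√6 - (1709 - (-6)*(-2)) = 7*√6 - (1709 - 1*12) = 7*√6 - (1709 - 12) = 7*√6 - 1*1697 = 7*√6 - 1697 = -1697 + 7*√6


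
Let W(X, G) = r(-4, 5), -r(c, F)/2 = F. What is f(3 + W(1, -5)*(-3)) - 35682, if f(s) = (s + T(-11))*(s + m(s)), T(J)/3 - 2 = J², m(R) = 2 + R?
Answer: -8346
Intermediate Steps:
r(c, F) = -2*F
W(X, G) = -10 (W(X, G) = -2*5 = -10)
T(J) = 6 + 3*J²
f(s) = (2 + 2*s)*(369 + s) (f(s) = (s + (6 + 3*(-11)²))*(s + (2 + s)) = (s + (6 + 3*121))*(2 + 2*s) = (s + (6 + 363))*(2 + 2*s) = (s + 369)*(2 + 2*s) = (369 + s)*(2 + 2*s) = (2 + 2*s)*(369 + s))
f(3 + W(1, -5)*(-3)) - 35682 = (738 + 2*(3 - 10*(-3))² + 740*(3 - 10*(-3))) - 35682 = (738 + 2*(3 + 30)² + 740*(3 + 30)) - 35682 = (738 + 2*33² + 740*33) - 35682 = (738 + 2*1089 + 24420) - 35682 = (738 + 2178 + 24420) - 35682 = 27336 - 35682 = -8346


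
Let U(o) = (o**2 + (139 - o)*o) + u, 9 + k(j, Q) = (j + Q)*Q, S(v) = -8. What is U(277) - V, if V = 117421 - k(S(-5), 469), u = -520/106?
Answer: 7275686/53 ≈ 1.3728e+5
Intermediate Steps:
u = -260/53 (u = -520*1/106 = -260/53 ≈ -4.9057)
k(j, Q) = -9 + Q*(Q + j) (k(j, Q) = -9 + (j + Q)*Q = -9 + (Q + j)*Q = -9 + Q*(Q + j))
U(o) = -260/53 + o**2 + o*(139 - o) (U(o) = (o**2 + (139 - o)*o) - 260/53 = (o**2 + o*(139 - o)) - 260/53 = -260/53 + o**2 + o*(139 - o))
V = -98779 (V = 117421 - (-9 + 469**2 + 469*(-8)) = 117421 - (-9 + 219961 - 3752) = 117421 - 1*216200 = 117421 - 216200 = -98779)
U(277) - V = (-260/53 + 139*277) - 1*(-98779) = (-260/53 + 38503) + 98779 = 2040399/53 + 98779 = 7275686/53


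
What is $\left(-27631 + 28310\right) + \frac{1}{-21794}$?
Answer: $\frac{14798125}{21794} \approx 679.0$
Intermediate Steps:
$\left(-27631 + 28310\right) + \frac{1}{-21794} = 679 - \frac{1}{21794} = \frac{14798125}{21794}$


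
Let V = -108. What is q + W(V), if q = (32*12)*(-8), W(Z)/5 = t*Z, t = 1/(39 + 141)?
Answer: -3075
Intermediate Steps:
t = 1/180 ≈ 0.0055556
W(Z) = Z/36 (W(Z) = 5*(Z/180) = Z/36)
q = -3072 (q = 384*(-8) = -3072)
q + W(V) = -3072 + (1/36)*(-108) = -3072 - 3 = -3075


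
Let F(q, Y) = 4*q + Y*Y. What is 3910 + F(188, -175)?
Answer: 35287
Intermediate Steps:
F(q, Y) = Y² + 4*q (F(q, Y) = 4*q + Y² = Y² + 4*q)
3910 + F(188, -175) = 3910 + ((-175)² + 4*188) = 3910 + (30625 + 752) = 3910 + 31377 = 35287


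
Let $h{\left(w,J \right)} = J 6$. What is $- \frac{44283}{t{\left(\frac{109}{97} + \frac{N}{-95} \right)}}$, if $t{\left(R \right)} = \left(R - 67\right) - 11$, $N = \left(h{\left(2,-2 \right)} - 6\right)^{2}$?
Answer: $\frac{408067845}{739843} \approx 551.56$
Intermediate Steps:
$h{\left(w,J \right)} = 6 J$
$N = 324$ ($N = \left(6 \left(-2\right) - 6\right)^{2} = \left(-12 - 6\right)^{2} = \left(-18\right)^{2} = 324$)
$t{\left(R \right)} = -78 + R$ ($t{\left(R \right)} = \left(-67 + R\right) - 11 = -78 + R$)
$- \frac{44283}{t{\left(\frac{109}{97} + \frac{N}{-95} \right)}} = - \frac{44283}{-78 + \left(\frac{109}{97} + \frac{324}{-95}\right)} = - \frac{44283}{-78 + \left(109 \cdot \frac{1}{97} + 324 \left(- \frac{1}{95}\right)\right)} = - \frac{44283}{-78 + \left(\frac{109}{97} - \frac{324}{95}\right)} = - \frac{44283}{-78 - \frac{21073}{9215}} = - \frac{44283}{- \frac{739843}{9215}} = \left(-44283\right) \left(- \frac{9215}{739843}\right) = \frac{408067845}{739843}$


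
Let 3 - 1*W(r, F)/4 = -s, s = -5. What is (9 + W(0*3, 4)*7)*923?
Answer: -43381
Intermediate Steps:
W(r, F) = -8 (W(r, F) = 12 - (-4)*(-5) = 12 - 4*5 = 12 - 20 = -8)
(9 + W(0*3, 4)*7)*923 = (9 - 8*7)*923 = (9 - 56)*923 = -47*923 = -43381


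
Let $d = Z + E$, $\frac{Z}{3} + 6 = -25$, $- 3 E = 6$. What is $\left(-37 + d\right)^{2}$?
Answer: $17424$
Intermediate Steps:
$E = -2$ ($E = \left(- \frac{1}{3}\right) 6 = -2$)
$Z = -93$ ($Z = -18 + 3 \left(-25\right) = -18 - 75 = -93$)
$d = -95$ ($d = -93 - 2 = -95$)
$\left(-37 + d\right)^{2} = \left(-37 - 95\right)^{2} = \left(-132\right)^{2} = 17424$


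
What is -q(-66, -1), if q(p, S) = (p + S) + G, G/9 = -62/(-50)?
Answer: 1396/25 ≈ 55.840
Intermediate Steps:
G = 279/25 (G = 9*(-62/(-50)) = 9*(-62*(-1/50)) = 9*(31/25) = 279/25 ≈ 11.160)
q(p, S) = 279/25 + S + p (q(p, S) = (p + S) + 279/25 = (S + p) + 279/25 = 279/25 + S + p)
-q(-66, -1) = -(279/25 - 1 - 66) = -1*(-1396/25) = 1396/25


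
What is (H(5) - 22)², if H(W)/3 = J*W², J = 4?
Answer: 77284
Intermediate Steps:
H(W) = 12*W² (H(W) = 3*(4*W²) = 12*W²)
(H(5) - 22)² = (12*5² - 22)² = (12*25 - 22)² = (300 - 22)² = 278² = 77284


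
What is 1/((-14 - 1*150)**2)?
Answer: 1/26896 ≈ 3.7180e-5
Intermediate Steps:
1/((-14 - 1*150)**2) = 1/((-14 - 150)**2) = 1/((-164)**2) = 1/26896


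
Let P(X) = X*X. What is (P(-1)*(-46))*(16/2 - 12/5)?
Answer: -1288/5 ≈ -257.60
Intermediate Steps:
P(X) = X**2
(P(-1)*(-46))*(16/2 - 12/5) = ((-1)**2*(-46))*(16/2 - 12/5) = (1*(-46))*(16*(1/2) - 12*1/5) = -46*(8 - 12/5) = -46*28/5 = -1288/5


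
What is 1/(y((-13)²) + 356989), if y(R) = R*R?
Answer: 1/385550 ≈ 2.5937e-6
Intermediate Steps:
y(R) = R²
1/(y((-13)²) + 356989) = 1/(((-13)²)² + 356989) = 1/(169² + 356989) = 1/(28561 + 356989) = 1/385550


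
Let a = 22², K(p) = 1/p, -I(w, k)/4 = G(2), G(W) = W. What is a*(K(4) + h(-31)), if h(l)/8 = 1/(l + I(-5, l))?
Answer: 847/39 ≈ 21.718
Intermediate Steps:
I(w, k) = -8 (I(w, k) = -4*2 = -8)
h(l) = 8/(-8 + l) (h(l) = 8/(l - 8) = 8/(-8 + l))
a = 484
a*(K(4) + h(-31)) = 484*(1/4 + 8/(-8 - 31)) = 484*(¼ + 8/(-39)) = 484*(¼ + 8*(-1/39)) = 484*(¼ - 8/39) = 484*(7/156) = 847/39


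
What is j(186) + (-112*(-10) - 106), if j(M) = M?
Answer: 1200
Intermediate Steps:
j(186) + (-112*(-10) - 106) = 186 + (-112*(-10) - 106) = 186 + (1120 - 106) = 186 + 1014 = 1200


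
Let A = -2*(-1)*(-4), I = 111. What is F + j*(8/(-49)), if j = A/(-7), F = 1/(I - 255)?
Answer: -9559/49392 ≈ -0.19353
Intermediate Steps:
A = -8 (A = 2*(-4) = -8)
F = -1/144 (F = 1/(111 - 255) = 1/(-144) = -1/144 ≈ -0.0069444)
j = 8/7 (j = -8/(-7) = -8*(-⅐) = 8/7 ≈ 1.1429)
F + j*(8/(-49)) = -1/144 + 8*(8/(-49))/7 = -1/144 + 8*(8*(-1/49))/7 = -1/144 + (8/7)*(-8/49) = -1/144 - 64/343 = -9559/49392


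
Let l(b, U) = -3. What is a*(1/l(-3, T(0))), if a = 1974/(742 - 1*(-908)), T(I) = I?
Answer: -329/825 ≈ -0.39879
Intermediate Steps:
a = 329/275 (a = 1974/(742 + 908) = 1974/1650 = 1974*(1/1650) = 329/275 ≈ 1.1964)
a*(1/l(-3, T(0))) = 329*(1/(-3))/275 = 329*(1*(-⅓))/275 = (329/275)*(-⅓) = -329/825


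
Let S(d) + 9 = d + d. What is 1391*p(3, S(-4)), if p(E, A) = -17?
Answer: -23647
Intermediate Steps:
S(d) = -9 + 2*d (S(d) = -9 + (d + d) = -9 + 2*d)
1391*p(3, S(-4)) = 1391*(-17) = -23647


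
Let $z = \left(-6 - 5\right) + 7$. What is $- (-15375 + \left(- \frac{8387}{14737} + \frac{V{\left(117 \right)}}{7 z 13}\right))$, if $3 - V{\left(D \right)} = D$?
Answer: $\frac{41238496675}{2682134} \approx 15375.0$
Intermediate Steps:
$z = -4$ ($z = -11 + 7 = -4$)
$V{\left(D \right)} = 3 - D$
$- (-15375 + \left(- \frac{8387}{14737} + \frac{V{\left(117 \right)}}{7 z 13}\right)) = - (-15375 - \left(\frac{8387}{14737} - \frac{3 - 117}{7 \left(-4\right) 13}\right)) = - (-15375 - \left(\frac{8387}{14737} - \frac{3 - 117}{\left(-28\right) 13}\right)) = - (-15375 - \left(\frac{8387}{14737} + \frac{114}{-364}\right)) = - (-15375 - \frac{686425}{2682134}) = \left(-1\right) \left(- \frac{41238496675}{2682134}\right) = \frac{41238496675}{2682134}$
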